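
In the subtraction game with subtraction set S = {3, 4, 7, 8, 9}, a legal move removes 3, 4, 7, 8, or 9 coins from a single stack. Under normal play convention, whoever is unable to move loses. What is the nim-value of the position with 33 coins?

3

G(0) = 0
G(1) = mex{} = 0
G(2) = mex{} = 0
G(3) = mex{0} = 1
G(4) = mex{0,0} = 1
G(5) = mex{0,0} = 1
G(6) = mex{1,0} = 2
G(7) = mex{1,1,0} = 2
G(8) = mex{1,1,0,0} = 2
G(9) = mex{2,1,0,0,0} = 3
G(10) = mex{2,2,1,0,0} = 3
G(11) = mex{2,2,1,1,0} = 3
G(12) = mex{3,2,1,1,1} = 0
G(13) = mex{3,3,2,1,1} = 0
G(14) = mex{3,3,2,2,1} = 0
G(15) = mex{0,3,2,2,2} = 1
G(16) = mex{0,0,3,2,2} = 1
G(17) = mex{0,0,3,3,2} = 1
G(18) = mex{1,0,3,3,3} = 2
G(19) = mex{1,1,0,3,3} = 2
G(20) = mex{1,1,0,0,3} = 2
G(21) = mex{2,1,0,0,0} = 3
G(22) = mex{2,2,1,0,0} = 3
G(23) = mex{2,2,1,1,0} = 3
G(24) = mex{3,2,1,1,1} = 0
G(25) = mex{3,3,2,1,1} = 0
G(26) = mex{3,3,2,2,1} = 0
G(27) = mex{0,3,2,2,2} = 1
G(28) = mex{0,0,3,2,2} = 1
G(29) = mex{0,0,3,3,2} = 1
G(30) = mex{1,0,3,3,3} = 2
G(31) = mex{1,1,0,3,3} = 2
G(32) = mex{1,1,0,0,3} = 2
G(33) = mex{2,1,0,0,0} = 3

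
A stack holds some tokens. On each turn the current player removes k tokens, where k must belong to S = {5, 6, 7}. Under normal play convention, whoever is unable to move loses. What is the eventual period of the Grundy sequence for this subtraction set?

12

G(0) = 0
G(1) = mex{} = 0
G(2) = mex{} = 0
G(3) = mex{} = 0
G(4) = mex{} = 0
G(5) = mex{0} = 1
G(6) = mex{0,0} = 1
G(7) = mex{0,0,0} = 1
G(8) = mex{0,0,0} = 1
G(9) = mex{0,0,0} = 1
G(10) = mex{1,0,0} = 2
G(11) = mex{1,1,0} = 2
G(12) = mex{1,1,1} = 0
G(13) = mex{1,1,1} = 0
G(14) = mex{1,1,1} = 0
G(15) = mex{2,1,1} = 0
G(16) = mex{2,2,1} = 0
G(17) = mex{0,2,2} = 1
G(18) = mex{0,0,2} = 1
G(19) = mex{0,0,0} = 1
G(20) = mex{0,0,0} = 1
G(21) = mex{0,0,0} = 1
G(22) = mex{1,0,0} = 2
G(23) = mex{1,1,0} = 2
G(24) = mex{1,1,1} = 0
G(25) = mex{1,1,1} = 0
G(n+12) = G(n) holds for n = 0,…,6 (a full window of length max(S) = 7), so the sequence is purely periodic with period 12.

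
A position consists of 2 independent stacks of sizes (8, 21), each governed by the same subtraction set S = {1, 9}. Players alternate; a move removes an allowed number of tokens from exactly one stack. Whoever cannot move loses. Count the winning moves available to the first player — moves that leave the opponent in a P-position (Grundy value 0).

3

All stacks use S = {1, 9}:
G(0) = 0
G(1) = mex{0} = 1
G(2) = mex{1} = 0
G(3) = mex{0} = 1
G(4) = mex{1} = 0
G(5) = mex{0} = 1
G(6) = mex{1} = 0
G(7) = mex{0} = 1
G(8) = mex{1} = 0
G(9) = mex{0,0} = 1
G(10) = mex{1,1} = 0
G(11) = mex{0,0} = 1
G(12) = mex{1,1} = 0
G(13) = mex{0,0} = 1
G(14) = mex{1,1} = 0
G(15) = mex{0,0} = 1
G(16) = mex{1,1} = 0
G(17) = mex{0,0} = 1
G(18) = mex{1,1} = 0
G(19) = mex{0,0} = 1
G(20) = mex{1,1} = 0
G(21) = mex{0,0} = 1
Stack A: G(8) = 0.
Stack B: G(21) = 1.
Combined Grundy value = 0 ⊕ 1 = 1.
A winning move leaves total XOR = 0, i.e. changes one component's Grundy value g to g ⊕ X where X is the current total.
Stack A: need g' = 0⊕1 = 1. Options: 8−1→G=1. Hits: 1.
Stack B: need g' = 1⊕1 = 0. Options: 21−1→G=0, 21−9→G=0. Hits: 2.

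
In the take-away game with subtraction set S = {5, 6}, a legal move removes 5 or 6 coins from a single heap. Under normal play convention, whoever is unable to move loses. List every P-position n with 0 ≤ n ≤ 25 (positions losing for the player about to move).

0, 1, 2, 3, 4, 11, 12, 13, 14, 15, 22, 23, 24, 25

G(0) = 0
G(1) = mex{} = 0
G(2) = mex{} = 0
G(3) = mex{} = 0
G(4) = mex{} = 0
G(5) = mex{0} = 1
G(6) = mex{0,0} = 1
G(7) = mex{0,0} = 1
G(8) = mex{0,0} = 1
G(9) = mex{0,0} = 1
G(10) = mex{1,0} = 2
G(11) = mex{1,1} = 0
G(12) = mex{1,1} = 0
G(13) = mex{1,1} = 0
G(14) = mex{1,1} = 0
G(15) = mex{2,1} = 0
G(16) = mex{0,2} = 1
G(17) = mex{0,0} = 1
G(18) = mex{0,0} = 1
G(19) = mex{0,0} = 1
G(20) = mex{0,0} = 1
G(21) = mex{1,0} = 2
G(22) = mex{1,1} = 0
G(23) = mex{1,1} = 0
G(24) = mex{1,1} = 0
G(25) = mex{1,1} = 0
P-positions are exactly the n with G(n) = 0.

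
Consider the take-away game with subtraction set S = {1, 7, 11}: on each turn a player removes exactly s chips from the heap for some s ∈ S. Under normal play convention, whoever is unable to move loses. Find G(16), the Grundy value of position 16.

0

n :  0  1  2  3  4  5  6  7  8  9 10 11 12 13 14 15 16
G :  0  1  0  1  0  1  0  1  0  1  0  1  0  1  0  1  0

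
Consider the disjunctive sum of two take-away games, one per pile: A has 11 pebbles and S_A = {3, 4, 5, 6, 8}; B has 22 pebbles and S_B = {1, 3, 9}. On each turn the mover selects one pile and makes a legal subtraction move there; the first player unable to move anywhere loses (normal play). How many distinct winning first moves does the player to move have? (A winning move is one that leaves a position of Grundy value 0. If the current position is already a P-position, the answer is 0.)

Pile A, S = {3, 4, 5, 6, 8}:
G(0) = 0
G(1) = mex{} = 0
G(2) = mex{} = 0
G(3) = mex{0} = 1
G(4) = mex{0,0} = 1
G(5) = mex{0,0,0} = 1
G(6) = mex{1,0,0,0} = 2
G(7) = mex{1,1,0,0} = 2
G(8) = mex{1,1,1,0,0} = 2
G(9) = mex{2,1,1,1,0} = 3
G(10) = mex{2,2,1,1,0} = 3
G(11) = mex{2,2,2,1,1} = 0
G_A(11) = 0.
Pile B, S = {1, 3, 9}:
G(0) = 0
G(1) = mex{0} = 1
G(2) = mex{1} = 0
G(3) = mex{0,0} = 1
G(4) = mex{1,1} = 0
G(5) = mex{0,0} = 1
G(6) = mex{1,1} = 0
G(7) = mex{0,0} = 1
G(8) = mex{1,1} = 0
G(9) = mex{0,0,0} = 1
G(10) = mex{1,1,1} = 0
G(11) = mex{0,0,0} = 1
G(12) = mex{1,1,1} = 0
G(13) = mex{0,0,0} = 1
G(14) = mex{1,1,1} = 0
G(15) = mex{0,0,0} = 1
G(16) = mex{1,1,1} = 0
G(17) = mex{0,0,0} = 1
G(18) = mex{1,1,1} = 0
G(19) = mex{0,0,0} = 1
G(20) = mex{1,1,1} = 0
G(21) = mex{0,0,0} = 1
G(22) = mex{1,1,1} = 0
G_B(22) = 0.
Combined Grundy value = 0 ⊕ 0 = 0.
A winning move leaves total XOR = 0, i.e. changes one component's Grundy value g to g ⊕ X where X is the current total.
Pile A: target g' = 0⊕0 = 0, but every legal move changes the Grundy value (mex property), so 0 moves.
Pile B: target g' = 0⊕0 = 0, but every legal move changes the Grundy value (mex property), so 0 moves.

0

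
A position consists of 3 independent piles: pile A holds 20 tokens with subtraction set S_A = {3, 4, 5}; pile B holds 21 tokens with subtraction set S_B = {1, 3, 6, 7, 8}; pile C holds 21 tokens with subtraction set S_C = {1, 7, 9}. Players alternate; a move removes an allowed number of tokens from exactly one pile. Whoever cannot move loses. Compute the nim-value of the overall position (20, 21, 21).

2

Pile A, S = {3, 4, 5}:
n :  0  1  2  3  4  5  6  7  8  9 10 11 12 13 14 15 16 17 18 19 20
G :  0  0  0  1  1  1  2  2  0  0  0  1  1  1  2  2  0  0  0  1  1
G_A(20) = 1.
Pile B, S = {1, 3, 6, 7, 8}:
n :  0  1  2  3  4  5  6  7  8  9 10 11 12 13 14 15 16 17 18 19 20 21
G :  0  1  0  1  0  1  2  3  2  3  2  3  4  0  1  0  1  0  1  2  3  2
G_B(21) = 2.
Pile C, S = {1, 7, 9}:
G(0) = 0
G(1) = mex{0} = 1
G(2) = mex{1} = 0
G(3) = mex{0} = 1
G(4) = mex{1} = 0
G(5) = mex{0} = 1
G(6) = mex{1} = 0
G(7) = mex{0,0} = 1
G(8) = mex{1,1} = 0
G(9) = mex{0,0,0} = 1
G(10) = mex{1,1,1} = 0
G(11) = mex{0,0,0} = 1
G(12) = mex{1,1,1} = 0
G(13) = mex{0,0,0} = 1
G(14) = mex{1,1,1} = 0
G(15) = mex{0,0,0} = 1
G(16) = mex{1,1,1} = 0
G(17) = mex{0,0,0} = 1
G(18) = mex{1,1,1} = 0
G(19) = mex{0,0,0} = 1
G(20) = mex{1,1,1} = 0
G(21) = mex{0,0,0} = 1
G_C(21) = 1.
Combined Grundy value = 1 ⊕ 2 ⊕ 1 = 2.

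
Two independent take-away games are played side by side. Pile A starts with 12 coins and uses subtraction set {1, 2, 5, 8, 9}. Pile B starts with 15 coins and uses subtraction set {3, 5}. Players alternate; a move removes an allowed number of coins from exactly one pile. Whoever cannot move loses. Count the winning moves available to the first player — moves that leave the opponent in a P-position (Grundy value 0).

0

Pile A, S = {1, 2, 5, 8, 9}:
n :  0  1  2  3  4  5  6  7  8  9 10 11 12
G :  0  1  2  0  1  2  0  1  2  3  0  1  2
G_A(12) = 2.
Pile B, S = {3, 5}:
G(0) = 0
G(1) = mex{} = 0
G(2) = mex{} = 0
G(3) = mex{0} = 1
G(4) = mex{0} = 1
G(5) = mex{0,0} = 1
G(6) = mex{1,0} = 2
G(7) = mex{1,0} = 2
G(8) = mex{1,1} = 0
G(9) = mex{2,1} = 0
G(10) = mex{2,1} = 0
G(11) = mex{0,2} = 1
G(12) = mex{0,2} = 1
G(13) = mex{0,0} = 1
G(14) = mex{1,0} = 2
G(15) = mex{1,0} = 2
G_B(15) = 2.
Combined Grundy value = 2 ⊕ 2 = 0.
A winning move leaves total XOR = 0, i.e. changes one component's Grundy value g to g ⊕ X where X is the current total.
Pile A: target g' = 2⊕0 = 2, but every legal move changes the Grundy value (mex property), so 0 moves.
Pile B: target g' = 2⊕0 = 2, but every legal move changes the Grundy value (mex property), so 0 moves.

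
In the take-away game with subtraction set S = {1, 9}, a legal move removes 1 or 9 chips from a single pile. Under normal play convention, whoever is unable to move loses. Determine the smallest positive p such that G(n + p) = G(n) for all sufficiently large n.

2

G(0) = 0
G(1) = mex{0} = 1
G(2) = mex{1} = 0
G(3) = mex{0} = 1
G(4) = mex{1} = 0
G(5) = mex{0} = 1
G(6) = mex{1} = 0
G(7) = mex{0} = 1
G(8) = mex{1} = 0
G(9) = mex{0,0} = 1
G(10) = mex{1,1} = 0
G(11) = mex{0,0} = 1
G(12) = mex{1,1} = 0
G(13) = mex{0,0} = 1
G(14) = mex{1,1} = 0
G(n+2) = G(n) holds for n = 0,…,8 (a full window of length max(S) = 9), so the sequence is purely periodic with period 2.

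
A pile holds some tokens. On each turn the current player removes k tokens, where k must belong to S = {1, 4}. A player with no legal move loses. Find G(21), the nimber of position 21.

1

n :  0  1  2  3  4  5  6  7  8  9 10 11 12 13 14 15 16 17 18 19 20 21
G :  0  1  0  1  2  0  1  0  1  2  0  1  0  1  2  0  1  0  1  2  0  1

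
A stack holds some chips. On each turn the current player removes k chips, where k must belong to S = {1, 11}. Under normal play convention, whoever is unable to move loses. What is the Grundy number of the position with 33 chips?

n :  0  1  2  3  4  5  6  7  8  9 10 11 12 13 14 15 16 17 18 19 20 21 22 23 24 25 26 27 28 29 30 31 32 33
G :  0  1  0  1  0  1  0  1  0  1  0  1  0  1  0  1  0  1  0  1  0  1  0  1  0  1  0  1  0  1  0  1  0  1

1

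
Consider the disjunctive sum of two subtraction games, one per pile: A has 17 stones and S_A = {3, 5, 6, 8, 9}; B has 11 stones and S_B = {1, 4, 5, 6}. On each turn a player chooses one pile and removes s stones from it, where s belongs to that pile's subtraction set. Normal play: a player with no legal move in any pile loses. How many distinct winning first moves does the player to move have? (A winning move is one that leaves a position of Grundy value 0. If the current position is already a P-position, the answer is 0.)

3

Pile A, S = {3, 5, 6, 8, 9}:
G(0) = 0
G(1) = mex{} = 0
G(2) = mex{} = 0
G(3) = mex{0} = 1
G(4) = mex{0} = 1
G(5) = mex{0,0} = 1
G(6) = mex{1,0,0} = 2
G(7) = mex{1,0,0} = 2
G(8) = mex{1,1,0,0} = 2
G(9) = mex{2,1,1,0,0} = 3
G(10) = mex{2,1,1,0,0} = 3
G(11) = mex{2,2,1,1,0} = 3
G(12) = mex{3,2,2,1,1} = 0
G(13) = mex{3,2,2,1,1} = 0
G(14) = mex{3,3,2,2,1} = 0
G(15) = mex{0,3,3,2,2} = 1
G(16) = mex{0,3,3,2,2} = 1
G(17) = mex{0,0,3,3,2} = 1
G_A(17) = 1.
Pile B, S = {1, 4, 5, 6}:
G(0) = 0
G(1) = mex{0} = 1
G(2) = mex{1} = 0
G(3) = mex{0} = 1
G(4) = mex{1,0} = 2
G(5) = mex{2,1,0} = 3
G(6) = mex{3,0,1,0} = 2
G(7) = mex{2,1,0,1} = 3
G(8) = mex{3,2,1,0} = 4
G(9) = mex{4,3,2,1} = 0
G(10) = mex{0,2,3,2} = 1
G(11) = mex{1,3,2,3} = 0
G_B(11) = 0.
Combined Grundy value = 1 ⊕ 0 = 1.
A winning move leaves total XOR = 0, i.e. changes one component's Grundy value g to g ⊕ X where X is the current total.
Pile A: need g' = 1⊕1 = 0. Options: 17−3→G=0, 17−5→G=0, 17−6→G=3, 17−8→G=3, 17−9→G=2. Hits: 2.
Pile B: need g' = 0⊕1 = 1. Options: 11−1→G=1, 11−4→G=3, 11−5→G=2, 11−6→G=3. Hits: 1.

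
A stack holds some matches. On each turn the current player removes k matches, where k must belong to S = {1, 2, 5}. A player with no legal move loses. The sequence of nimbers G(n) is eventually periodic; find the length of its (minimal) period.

3

G(0) = 0
G(1) = mex{0} = 1
G(2) = mex{1,0} = 2
G(3) = mex{2,1} = 0
G(4) = mex{0,2} = 1
G(5) = mex{1,0,0} = 2
G(6) = mex{2,1,1} = 0
G(7) = mex{0,2,2} = 1
G(8) = mex{1,0,0} = 2
G(9) = mex{2,1,1} = 0
G(10) = mex{0,2,2} = 1
G(11) = mex{1,0,0} = 2
G(12) = mex{2,1,1} = 0
G(13) = mex{0,2,2} = 1
G(14) = mex{1,0,0} = 2
G(n+3) = G(n) holds for n = 0,…,4 (a full window of length max(S) = 5), so the sequence is purely periodic with period 3.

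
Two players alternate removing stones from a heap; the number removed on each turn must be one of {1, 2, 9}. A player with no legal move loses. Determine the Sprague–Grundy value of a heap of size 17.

1

G(0) = 0
G(1) = mex{0} = 1
G(2) = mex{1,0} = 2
G(3) = mex{2,1} = 0
G(4) = mex{0,2} = 1
G(5) = mex{1,0} = 2
G(6) = mex{2,1} = 0
G(7) = mex{0,2} = 1
G(8) = mex{1,0} = 2
G(9) = mex{2,1,0} = 3
G(10) = mex{3,2,1} = 0
G(11) = mex{0,3,2} = 1
G(12) = mex{1,0,0} = 2
G(13) = mex{2,1,1} = 0
G(14) = mex{0,2,2} = 1
G(15) = mex{1,0,0} = 2
G(16) = mex{2,1,1} = 0
G(17) = mex{0,2,2} = 1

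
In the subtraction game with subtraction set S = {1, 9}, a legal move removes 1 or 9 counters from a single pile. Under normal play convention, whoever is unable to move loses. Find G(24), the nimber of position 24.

0

G(0) = 0
G(1) = mex{0} = 1
G(2) = mex{1} = 0
G(3) = mex{0} = 1
G(4) = mex{1} = 0
G(5) = mex{0} = 1
G(6) = mex{1} = 0
G(7) = mex{0} = 1
G(8) = mex{1} = 0
G(9) = mex{0,0} = 1
G(10) = mex{1,1} = 0
G(11) = mex{0,0} = 1
G(12) = mex{1,1} = 0
G(13) = mex{0,0} = 1
G(14) = mex{1,1} = 0
G(15) = mex{0,0} = 1
G(16) = mex{1,1} = 0
G(17) = mex{0,0} = 1
G(18) = mex{1,1} = 0
G(19) = mex{0,0} = 1
G(20) = mex{1,1} = 0
G(21) = mex{0,0} = 1
G(22) = mex{1,1} = 0
G(23) = mex{0,0} = 1
G(24) = mex{1,1} = 0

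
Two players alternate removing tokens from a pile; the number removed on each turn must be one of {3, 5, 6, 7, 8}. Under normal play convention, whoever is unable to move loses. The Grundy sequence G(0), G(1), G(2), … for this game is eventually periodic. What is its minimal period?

11

n :  0  1  2  3  4  5  6  7  8  9 10 11 12 13 14 15 16 17 18 19 20 21 22 23
G :  0  0  0  1  1  1  2  2  2  3  3  0  0  0  1  1  1  2  2  2  3  3  0  0
G(n+11) = G(n) holds for n = 0,…,7 (a full window of length max(S) = 8), so the sequence is purely periodic with period 11.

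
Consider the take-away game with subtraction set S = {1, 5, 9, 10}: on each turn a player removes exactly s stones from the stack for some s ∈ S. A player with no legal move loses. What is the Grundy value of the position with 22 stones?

G(0) = 0
G(1) = mex{0} = 1
G(2) = mex{1} = 0
G(3) = mex{0} = 1
G(4) = mex{1} = 0
G(5) = mex{0,0} = 1
G(6) = mex{1,1} = 0
G(7) = mex{0,0} = 1
G(8) = mex{1,1} = 0
G(9) = mex{0,0,0} = 1
G(10) = mex{1,1,1,0} = 2
G(11) = mex{2,0,0,1} = 3
G(12) = mex{3,1,1,0} = 2
G(13) = mex{2,0,0,1} = 3
G(14) = mex{3,1,1,0} = 2
G(15) = mex{2,2,0,1} = 3
G(16) = mex{3,3,1,0} = 2
G(17) = mex{2,2,0,1} = 3
G(18) = mex{3,3,1,0} = 2
G(19) = mex{2,2,2,1} = 0
G(20) = mex{0,3,3,2} = 1
G(21) = mex{1,2,2,3} = 0
G(22) = mex{0,3,3,2} = 1

1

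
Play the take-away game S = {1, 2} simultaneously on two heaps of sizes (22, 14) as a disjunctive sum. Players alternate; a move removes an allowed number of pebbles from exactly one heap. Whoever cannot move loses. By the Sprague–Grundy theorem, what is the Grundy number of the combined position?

3

All heaps use S = {1, 2}:
n :  0  1  2  3  4  5  6  7  8  9 10 11 12 13 14 15 16 17 18 19 20 21 22
G :  0  1  2  0  1  2  0  1  2  0  1  2  0  1  2  0  1  2  0  1  2  0  1
Heap A: G(22) = 1.
Heap B: G(14) = 2.
Combined Grundy value = 1 ⊕ 2 = 3.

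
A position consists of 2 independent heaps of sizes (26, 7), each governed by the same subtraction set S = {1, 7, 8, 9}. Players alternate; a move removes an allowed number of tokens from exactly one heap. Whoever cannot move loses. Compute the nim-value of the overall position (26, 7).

3

All heaps use S = {1, 7, 8, 9}:
G(0) = 0
G(1) = mex{0} = 1
G(2) = mex{1} = 0
G(3) = mex{0} = 1
G(4) = mex{1} = 0
G(5) = mex{0} = 1
G(6) = mex{1} = 0
G(7) = mex{0,0} = 1
G(8) = mex{1,1,0} = 2
G(9) = mex{2,0,1,0} = 3
G(10) = mex{3,1,0,1} = 2
G(11) = mex{2,0,1,0} = 3
G(12) = mex{3,1,0,1} = 2
G(13) = mex{2,0,1,0} = 3
G(14) = mex{3,1,0,1} = 2
G(15) = mex{2,2,1,0} = 3
G(16) = mex{3,3,2,1} = 0
G(17) = mex{0,2,3,2} = 1
G(18) = mex{1,3,2,3} = 0
G(19) = mex{0,2,3,2} = 1
G(20) = mex{1,3,2,3} = 0
G(21) = mex{0,2,3,2} = 1
G(22) = mex{1,3,2,3} = 0
G(23) = mex{0,0,3,2} = 1
G(24) = mex{1,1,0,3} = 2
G(25) = mex{2,0,1,0} = 3
G(26) = mex{3,1,0,1} = 2
Heap A: G(26) = 2.
Heap B: G(7) = 1.
Combined Grundy value = 2 ⊕ 1 = 3.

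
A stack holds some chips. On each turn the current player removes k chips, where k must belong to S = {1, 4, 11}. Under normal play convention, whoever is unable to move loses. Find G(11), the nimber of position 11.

n :  0  1  2  3  4  5  6  7  8  9 10 11
G :  0  1  0  1  2  0  1  0  1  2  0  1

1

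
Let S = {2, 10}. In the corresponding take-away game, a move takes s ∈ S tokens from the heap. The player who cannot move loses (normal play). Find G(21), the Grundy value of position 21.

0

G(0) = 0
G(1) = mex{} = 0
G(2) = mex{0} = 1
G(3) = mex{0} = 1
G(4) = mex{1} = 0
G(5) = mex{1} = 0
G(6) = mex{0} = 1
G(7) = mex{0} = 1
G(8) = mex{1} = 0
G(9) = mex{1} = 0
G(10) = mex{0,0} = 1
G(11) = mex{0,0} = 1
G(12) = mex{1,1} = 0
G(13) = mex{1,1} = 0
G(14) = mex{0,0} = 1
G(15) = mex{0,0} = 1
G(16) = mex{1,1} = 0
G(17) = mex{1,1} = 0
G(18) = mex{0,0} = 1
G(19) = mex{0,0} = 1
G(20) = mex{1,1} = 0
G(21) = mex{1,1} = 0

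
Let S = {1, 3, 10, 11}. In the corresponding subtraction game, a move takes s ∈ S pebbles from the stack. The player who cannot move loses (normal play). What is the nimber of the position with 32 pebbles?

n :  0  1  2  3  4  5  6  7  8  9 10 11 12 13 14 15 16 17 18 19 20 21 22 23 24 25 26 27 28 29 30 31 32
G :  0  1  0  1  0  1  0  1  0  1  2  3  2  3  2  3  2  3  2  3  0  1  0  1  0  1  0  1  0  1  2  3  2

2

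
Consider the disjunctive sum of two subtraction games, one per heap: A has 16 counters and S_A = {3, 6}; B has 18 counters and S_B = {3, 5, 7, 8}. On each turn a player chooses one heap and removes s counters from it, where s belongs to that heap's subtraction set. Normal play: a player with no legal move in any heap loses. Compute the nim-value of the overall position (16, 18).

0

Heap A, S = {3, 6}:
G(0) = 0
G(1) = mex{} = 0
G(2) = mex{} = 0
G(3) = mex{0} = 1
G(4) = mex{0} = 1
G(5) = mex{0} = 1
G(6) = mex{1,0} = 2
G(7) = mex{1,0} = 2
G(8) = mex{1,0} = 2
G(9) = mex{2,1} = 0
G(10) = mex{2,1} = 0
G(11) = mex{2,1} = 0
G(12) = mex{0,2} = 1
G(13) = mex{0,2} = 1
G(14) = mex{0,2} = 1
G(15) = mex{1,0} = 2
G(16) = mex{1,0} = 2
G_A(16) = 2.
Heap B, S = {3, 5, 7, 8}:
G(0) = 0
G(1) = mex{} = 0
G(2) = mex{} = 0
G(3) = mex{0} = 1
G(4) = mex{0} = 1
G(5) = mex{0,0} = 1
G(6) = mex{1,0} = 2
G(7) = mex{1,0,0} = 2
G(8) = mex{1,1,0,0} = 2
G(9) = mex{2,1,0,0} = 3
G(10) = mex{2,1,1,0} = 3
G(11) = mex{2,2,1,1} = 0
G(12) = mex{3,2,1,1} = 0
G(13) = mex{3,2,2,1} = 0
G(14) = mex{0,3,2,2} = 1
G(15) = mex{0,3,2,2} = 1
G(16) = mex{0,0,3,2} = 1
G(17) = mex{1,0,3,3} = 2
G(18) = mex{1,0,0,3} = 2
G_B(18) = 2.
Combined Grundy value = 2 ⊕ 2 = 0.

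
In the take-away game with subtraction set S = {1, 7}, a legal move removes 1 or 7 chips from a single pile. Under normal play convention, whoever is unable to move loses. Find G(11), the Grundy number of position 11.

n :  0  1  2  3  4  5  6  7  8  9 10 11
G :  0  1  0  1  0  1  0  1  0  1  0  1

1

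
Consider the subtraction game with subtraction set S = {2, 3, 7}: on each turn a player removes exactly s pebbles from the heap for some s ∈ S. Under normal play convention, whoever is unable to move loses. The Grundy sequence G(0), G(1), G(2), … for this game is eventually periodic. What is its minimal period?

n :  0  1  2  3  4  5  6  7  8  9 10 11 12 13 14
G :  0  0  1  1  2  0  0  1  1  2  0  0  1  1  2
G(n+5) = G(n) holds for n = 0,…,6 (a full window of length max(S) = 7), so the sequence is purely periodic with period 5.

5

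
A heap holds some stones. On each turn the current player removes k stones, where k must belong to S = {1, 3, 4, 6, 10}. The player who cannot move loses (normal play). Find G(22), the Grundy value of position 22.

n :  0  1  2  3  4  5  6  7  8  9 10 11 12 13 14 15 16 17 18 19 20 21 22
G :  0  1  0  1  2  3  2  0  1  0  1  2  3  2  0  1  0  1  2  3  2  0  1

1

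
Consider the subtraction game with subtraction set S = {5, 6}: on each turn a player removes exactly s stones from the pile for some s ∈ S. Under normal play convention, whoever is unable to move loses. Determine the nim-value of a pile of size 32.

n :  0  1  2  3  4  5  6  7  8  9 10 11 12 13 14 15 16 17 18 19 20 21 22 23 24 25 26 27 28 29 30 31 32
G :  0  0  0  0  0  1  1  1  1  1  2  0  0  0  0  0  1  1  1  1  1  2  0  0  0  0  0  1  1  1  1  1  2

2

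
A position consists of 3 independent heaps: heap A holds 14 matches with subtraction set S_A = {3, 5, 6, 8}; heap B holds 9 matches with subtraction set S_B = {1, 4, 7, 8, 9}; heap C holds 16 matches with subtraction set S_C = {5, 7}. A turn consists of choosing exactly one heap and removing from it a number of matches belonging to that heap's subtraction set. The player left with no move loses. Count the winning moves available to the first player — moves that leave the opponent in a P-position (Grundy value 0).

Heap A, S = {3, 5, 6, 8}:
G(0) = 0
G(1) = mex{} = 0
G(2) = mex{} = 0
G(3) = mex{0} = 1
G(4) = mex{0} = 1
G(5) = mex{0,0} = 1
G(6) = mex{1,0,0} = 2
G(7) = mex{1,0,0} = 2
G(8) = mex{1,1,0,0} = 2
G(9) = mex{2,1,1,0} = 3
G(10) = mex{2,1,1,0} = 3
G(11) = mex{2,2,1,1} = 0
G(12) = mex{3,2,2,1} = 0
G(13) = mex{3,2,2,1} = 0
G(14) = mex{0,3,2,2} = 1
G_A(14) = 1.
Heap B, S = {1, 4, 7, 8, 9}:
n : 0 1 2 3 4 5 6 7 8 9
G : 0 1 0 1 2 0 1 2 3 2
G_B(9) = 2.
Heap C, S = {5, 7}:
n :  0  1  2  3  4  5  6  7  8  9 10 11 12 13 14 15 16
G :  0  0  0  0  0  1  1  1  1  1  2  2  0  0  0  0  0
G_C(16) = 0.
Combined Grundy value = 1 ⊕ 2 ⊕ 0 = 3.
A winning move leaves total XOR = 0, i.e. changes one component's Grundy value g to g ⊕ X where X is the current total.
Heap A: need g' = 1⊕3 = 2. Options: 14−3→G=0, 14−5→G=3, 14−6→G=2, 14−8→G=2. Hits: 2.
Heap B: need g' = 2⊕3 = 1. Options: 9−1→G=3, 9−4→G=0, 9−7→G=0, 9−8→G=1, 9−9→G=0. Hits: 1.
Heap C: need g' = 0⊕3 = 3. Options: 16−5→G=2, 16−7→G=1. Hits: 0.

3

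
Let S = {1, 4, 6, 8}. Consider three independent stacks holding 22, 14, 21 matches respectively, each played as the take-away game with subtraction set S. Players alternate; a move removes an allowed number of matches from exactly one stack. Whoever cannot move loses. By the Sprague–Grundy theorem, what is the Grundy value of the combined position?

All stacks use S = {1, 4, 6, 8}:
n :  0  1  2  3  4  5  6  7  8  9 10 11 12 13 14 15 16 17 18 19 20 21 22
G :  0  1  0  1  2  0  1  0  1  2  3  2  0  1  0  1  2  0  1  0  1  2  3
Stack A: G(22) = 3.
Stack B: G(14) = 0.
Stack C: G(21) = 2.
Combined Grundy value = 3 ⊕ 0 ⊕ 2 = 1.

1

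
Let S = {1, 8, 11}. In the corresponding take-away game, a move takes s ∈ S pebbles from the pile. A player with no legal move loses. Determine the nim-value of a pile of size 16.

0

n :  0  1  2  3  4  5  6  7  8  9 10 11 12 13 14 15 16
G :  0  1  0  1  0  1  0  1  2  0  1  2  3  2  3  2  0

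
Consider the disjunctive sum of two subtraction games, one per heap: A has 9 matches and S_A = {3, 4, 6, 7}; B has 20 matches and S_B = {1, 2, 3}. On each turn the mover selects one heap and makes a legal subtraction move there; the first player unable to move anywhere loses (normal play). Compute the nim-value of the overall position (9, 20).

Heap A, S = {3, 4, 6, 7}:
n : 0 1 2 3 4 5 6 7 8 9
G : 0 0 0 1 1 1 2 2 2 3
G_A(9) = 3.
Heap B, S = {1, 2, 3}:
n :  0  1  2  3  4  5  6  7  8  9 10 11 12 13 14 15 16 17 18 19 20
G :  0  1  2  3  0  1  2  3  0  1  2  3  0  1  2  3  0  1  2  3  0
G_B(20) = 0.
Combined Grundy value = 3 ⊕ 0 = 3.

3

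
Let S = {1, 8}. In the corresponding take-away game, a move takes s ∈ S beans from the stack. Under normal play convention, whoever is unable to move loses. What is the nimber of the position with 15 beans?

0

n :  0  1  2  3  4  5  6  7  8  9 10 11 12 13 14 15
G :  0  1  0  1  0  1  0  1  2  0  1  0  1  0  1  0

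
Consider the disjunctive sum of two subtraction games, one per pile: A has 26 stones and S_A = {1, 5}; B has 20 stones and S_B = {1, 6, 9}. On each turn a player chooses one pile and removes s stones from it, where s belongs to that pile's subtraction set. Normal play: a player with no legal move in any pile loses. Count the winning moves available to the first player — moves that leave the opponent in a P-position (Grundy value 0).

Pile A, S = {1, 5}:
n :  0  1  2  3  4  5  6  7  8  9 10 11 12 13 14 15 16 17 18 19 20 21 22 23 24 25 26
G :  0  1  0  1  0  1  0  1  0  1  0  1  0  1  0  1  0  1  0  1  0  1  0  1  0  1  0
G_A(26) = 0.
Pile B, S = {1, 6, 9}:
n :  0  1  2  3  4  5  6  7  8  9 10 11 12 13 14 15 16 17 18 19 20
G :  0  1  0  1  0  1  2  0  1  2  3  2  0  1  0  1  2  0  1  0  1
G_B(20) = 1.
Combined Grundy value = 0 ⊕ 1 = 1.
A winning move leaves total XOR = 0, i.e. changes one component's Grundy value g to g ⊕ X where X is the current total.
Pile A: need g' = 0⊕1 = 1. Options: 26−1→G=1, 26−5→G=1. Hits: 2.
Pile B: need g' = 1⊕1 = 0. Options: 20−1→G=0, 20−6→G=0, 20−9→G=2. Hits: 2.

4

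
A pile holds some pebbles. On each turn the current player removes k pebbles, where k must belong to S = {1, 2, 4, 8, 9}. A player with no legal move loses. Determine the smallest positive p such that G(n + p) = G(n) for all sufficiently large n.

n :  0  1  2  3  4  5  6  7  8  9 10 11 12 13 14 15 16 17 18 19 20 21 22 23 24 25 26 27
G :  0  1  2  0  1  2  0  1  2  3  4  5  3  0  1  2  0  1  2  0  1  2  3  4  5  3  0  1
G(n+13) = G(n) holds for n = 0,…,8 (a full window of length max(S) = 9), so the sequence is purely periodic with period 13.

13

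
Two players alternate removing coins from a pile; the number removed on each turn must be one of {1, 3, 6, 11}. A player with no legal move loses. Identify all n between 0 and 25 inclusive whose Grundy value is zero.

0, 2, 4, 9, 14, 16, 18, 23

n :  0  1  2  3  4  5  6  7  8  9 10 11 12 13 14 15 16 17 18 19 20 21 22 23 24 25
G :  0  1  0  1  0  1  2  3  2  0  1  3  4  2  0  1  0  1  0  1  2  3  2  0  1  3
P-positions are exactly the n with G(n) = 0.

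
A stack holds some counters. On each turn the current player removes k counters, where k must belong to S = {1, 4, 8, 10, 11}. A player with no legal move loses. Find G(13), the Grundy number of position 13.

4

n :  0  1  2  3  4  5  6  7  8  9 10 11 12 13
G :  0  1  0  1  2  0  1  0  1  2  3  2  3  4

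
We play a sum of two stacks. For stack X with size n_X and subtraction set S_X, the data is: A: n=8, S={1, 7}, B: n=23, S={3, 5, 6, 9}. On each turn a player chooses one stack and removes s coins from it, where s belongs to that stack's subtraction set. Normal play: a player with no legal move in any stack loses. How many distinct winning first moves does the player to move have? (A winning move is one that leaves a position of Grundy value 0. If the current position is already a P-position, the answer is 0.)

Stack A, S = {1, 7}:
n : 0 1 2 3 4 5 6 7 8
G : 0 1 0 1 0 1 0 1 0
G_A(8) = 0.
Stack B, S = {3, 5, 6, 9}:
n :  0  1  2  3  4  5  6  7  8  9 10 11 12 13 14 15 16 17 18 19 20 21 22 23
G :  0  0  0  1  1  1  2  2  2  3  3  3  0  0  0  1  1  1  2  2  2  3  3  3
G_B(23) = 3.
Combined Grundy value = 0 ⊕ 3 = 3.
A winning move leaves total XOR = 0, i.e. changes one component's Grundy value g to g ⊕ X where X is the current total.
Stack A: need g' = 0⊕3 = 3. Options: 8−1→G=1, 8−7→G=1. Hits: 0.
Stack B: need g' = 3⊕3 = 0. Options: 23−3→G=2, 23−5→G=2, 23−6→G=1, 23−9→G=0. Hits: 1.

1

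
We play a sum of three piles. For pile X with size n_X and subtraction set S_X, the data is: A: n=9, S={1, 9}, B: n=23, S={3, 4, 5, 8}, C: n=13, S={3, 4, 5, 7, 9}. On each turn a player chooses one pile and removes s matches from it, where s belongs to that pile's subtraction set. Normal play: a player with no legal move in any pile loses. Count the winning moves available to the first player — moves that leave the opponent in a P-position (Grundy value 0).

Pile A, S = {1, 9}:
G(0) = 0
G(1) = mex{0} = 1
G(2) = mex{1} = 0
G(3) = mex{0} = 1
G(4) = mex{1} = 0
G(5) = mex{0} = 1
G(6) = mex{1} = 0
G(7) = mex{0} = 1
G(8) = mex{1} = 0
G(9) = mex{0,0} = 1
G_A(9) = 1.
Pile B, S = {3, 4, 5, 8}:
n :  0  1  2  3  4  5  6  7  8  9 10 11 12 13 14 15 16 17 18 19 20 21 22 23
G :  0  0  0  1  1  1  2  2  2  3  3  0  0  0  1  1  1  2  2  2  3  3  0  0
G_B(23) = 0.
Pile C, S = {3, 4, 5, 7, 9}:
G(0) = 0
G(1) = mex{} = 0
G(2) = mex{} = 0
G(3) = mex{0} = 1
G(4) = mex{0,0} = 1
G(5) = mex{0,0,0} = 1
G(6) = mex{1,0,0} = 2
G(7) = mex{1,1,0,0} = 2
G(8) = mex{1,1,1,0} = 2
G(9) = mex{2,1,1,0,0} = 3
G(10) = mex{2,2,1,1,0} = 3
G(11) = mex{2,2,2,1,0} = 3
G(12) = mex{3,2,2,1,1} = 0
G(13) = mex{3,3,2,2,1} = 0
G_C(13) = 0.
Combined Grundy value = 1 ⊕ 0 ⊕ 0 = 1.
A winning move leaves total XOR = 0, i.e. changes one component's Grundy value g to g ⊕ X where X is the current total.
Pile A: need g' = 1⊕1 = 0. Options: 9−1→G=0, 9−9→G=0. Hits: 2.
Pile B: need g' = 0⊕1 = 1. Options: 23−3→G=3, 23−4→G=2, 23−5→G=2, 23−8→G=1. Hits: 1.
Pile C: need g' = 0⊕1 = 1. Options: 13−3→G=3, 13−4→G=3, 13−5→G=2, 13−7→G=2, 13−9→G=1. Hits: 1.

4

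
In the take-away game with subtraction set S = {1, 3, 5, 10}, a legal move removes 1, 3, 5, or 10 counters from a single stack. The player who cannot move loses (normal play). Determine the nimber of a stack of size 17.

n :  0  1  2  3  4  5  6  7  8  9 10 11 12 13 14 15 16 17
G :  0  1  0  1  0  1  0  1  0  1  2  3  2  3  2  0  1  0

0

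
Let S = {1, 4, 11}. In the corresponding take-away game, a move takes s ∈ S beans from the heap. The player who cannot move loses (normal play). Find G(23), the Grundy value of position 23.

1

n :  0  1  2  3  4  5  6  7  8  9 10 11 12 13 14 15 16 17 18 19 20 21 22 23
G :  0  1  0  1  2  0  1  0  1  2  0  1  0  1  2  0  1  0  1  2  0  1  0  1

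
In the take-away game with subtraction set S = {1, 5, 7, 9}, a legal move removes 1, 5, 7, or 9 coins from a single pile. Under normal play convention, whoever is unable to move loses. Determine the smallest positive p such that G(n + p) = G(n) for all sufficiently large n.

G(0) = 0
G(1) = mex{0} = 1
G(2) = mex{1} = 0
G(3) = mex{0} = 1
G(4) = mex{1} = 0
G(5) = mex{0,0} = 1
G(6) = mex{1,1} = 0
G(7) = mex{0,0,0} = 1
G(8) = mex{1,1,1} = 0
G(9) = mex{0,0,0,0} = 1
G(10) = mex{1,1,1,1} = 0
G(11) = mex{0,0,0,0} = 1
G(12) = mex{1,1,1,1} = 0
G(13) = mex{0,0,0,0} = 1
G(14) = mex{1,1,1,1} = 0
G(n+2) = G(n) holds for n = 0,…,8 (a full window of length max(S) = 9), so the sequence is purely periodic with period 2.

2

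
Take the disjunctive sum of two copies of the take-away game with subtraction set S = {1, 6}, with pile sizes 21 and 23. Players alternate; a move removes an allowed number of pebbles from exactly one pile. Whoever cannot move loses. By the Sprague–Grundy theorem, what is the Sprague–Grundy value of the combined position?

All piles use S = {1, 6}:
G(0) = 0
G(1) = mex{0} = 1
G(2) = mex{1} = 0
G(3) = mex{0} = 1
G(4) = mex{1} = 0
G(5) = mex{0} = 1
G(6) = mex{1,0} = 2
G(7) = mex{2,1} = 0
G(8) = mex{0,0} = 1
G(9) = mex{1,1} = 0
G(10) = mex{0,0} = 1
G(11) = mex{1,1} = 0
G(12) = mex{0,2} = 1
G(13) = mex{1,0} = 2
G(14) = mex{2,1} = 0
G(15) = mex{0,0} = 1
G(16) = mex{1,1} = 0
G(17) = mex{0,0} = 1
G(18) = mex{1,1} = 0
G(19) = mex{0,2} = 1
G(20) = mex{1,0} = 2
G(21) = mex{2,1} = 0
G(22) = mex{0,0} = 1
G(23) = mex{1,1} = 0
Pile A: G(21) = 0.
Pile B: G(23) = 0.
Combined Grundy value = 0 ⊕ 0 = 0.

0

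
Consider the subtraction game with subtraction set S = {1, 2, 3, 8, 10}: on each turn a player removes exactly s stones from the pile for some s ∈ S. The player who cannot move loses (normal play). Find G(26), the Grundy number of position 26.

n :  0  1  2  3  4  5  6  7  8  9 10 11 12 13 14 15 16 17 18 19 20 21 22 23 24 25 26
G :  0  1  2  3  0  1  2  3  4  0  1  2  3  0  1  2  3  4  0  1  2  3  0  1  2  3  4

4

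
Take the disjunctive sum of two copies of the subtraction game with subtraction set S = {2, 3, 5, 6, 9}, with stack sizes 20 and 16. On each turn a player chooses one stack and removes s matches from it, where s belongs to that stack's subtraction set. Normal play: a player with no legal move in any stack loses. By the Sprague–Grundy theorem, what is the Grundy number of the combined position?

0

All stacks use S = {2, 3, 5, 6, 9}:
n :  0  1  2  3  4  5  6  7  8  9 10 11 12 13 14 15 16 17 18 19 20
G :  0  0  1  1  2  2  3  3  0  4  1  5  0  4  1  2  0  3  1  2  0
Stack A: G(20) = 0.
Stack B: G(16) = 0.
Combined Grundy value = 0 ⊕ 0 = 0.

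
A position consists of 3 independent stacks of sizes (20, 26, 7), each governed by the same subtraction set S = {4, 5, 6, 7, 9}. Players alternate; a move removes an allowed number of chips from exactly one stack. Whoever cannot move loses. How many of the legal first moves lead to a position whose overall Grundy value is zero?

0

All stacks use S = {4, 5, 6, 7, 9}:
G(0) = 0
G(1) = mex{} = 0
G(2) = mex{} = 0
G(3) = mex{} = 0
G(4) = mex{0} = 1
G(5) = mex{0,0} = 1
G(6) = mex{0,0,0} = 1
G(7) = mex{0,0,0,0} = 1
G(8) = mex{1,0,0,0} = 2
G(9) = mex{1,1,0,0,0} = 2
G(10) = mex{1,1,1,0,0} = 2
G(11) = mex{1,1,1,1,0} = 2
G(12) = mex{2,1,1,1,0} = 3
G(13) = mex{2,2,1,1,1} = 0
G(14) = mex{2,2,2,1,1} = 0
G(15) = mex{2,2,2,2,1} = 0
G(16) = mex{3,2,2,2,1} = 0
G(17) = mex{0,3,2,2,2} = 1
G(18) = mex{0,0,3,2,2} = 1
G(19) = mex{0,0,0,3,2} = 1
G(20) = mex{0,0,0,0,2} = 1
G(21) = mex{1,0,0,0,3} = 2
G(22) = mex{1,1,0,0,0} = 2
G(23) = mex{1,1,1,0,0} = 2
G(24) = mex{1,1,1,1,0} = 2
G(25) = mex{2,1,1,1,0} = 3
G(26) = mex{2,2,1,1,1} = 0
Stack A: G(20) = 1.
Stack B: G(26) = 0.
Stack C: G(7) = 1.
Combined Grundy value = 1 ⊕ 0 ⊕ 1 = 0.
A winning move leaves total XOR = 0, i.e. changes one component's Grundy value g to g ⊕ X where X is the current total.
Stack A: target g' = 1⊕0 = 1, but every legal move changes the Grundy value (mex property), so 0 moves.
Stack B: target g' = 0⊕0 = 0, but every legal move changes the Grundy value (mex property), so 0 moves.
Stack C: target g' = 1⊕0 = 1, but every legal move changes the Grundy value (mex property), so 0 moves.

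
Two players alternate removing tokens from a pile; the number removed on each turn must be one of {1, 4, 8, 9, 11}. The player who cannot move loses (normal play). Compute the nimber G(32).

3

G(0) = 0
G(1) = mex{0} = 1
G(2) = mex{1} = 0
G(3) = mex{0} = 1
G(4) = mex{1,0} = 2
G(5) = mex{2,1} = 0
G(6) = mex{0,0} = 1
G(7) = mex{1,1} = 0
G(8) = mex{0,2,0} = 1
G(9) = mex{1,0,1,0} = 2
G(10) = mex{2,1,0,1} = 3
G(11) = mex{3,0,1,0,0} = 2
G(12) = mex{2,1,2,1,1} = 0
G(13) = mex{0,2,0,2,0} = 1
G(14) = mex{1,3,1,0,1} = 2
G(15) = mex{2,2,0,1,2} = 3
G(16) = mex{3,0,1,0,0} = 2
G(17) = mex{2,1,2,1,1} = 0
G(18) = mex{0,2,3,2,0} = 1
G(19) = mex{1,3,2,3,1} = 0
G(20) = mex{0,2,0,2,2} = 1
G(21) = mex{1,0,1,0,3} = 2
G(22) = mex{2,1,2,1,2} = 0
G(23) = mex{0,0,3,2,0} = 1
G(24) = mex{1,1,2,3,1} = 0
G(25) = mex{0,2,0,2,2} = 1
G(26) = mex{1,0,1,0,3} = 2
G(27) = mex{2,1,0,1,2} = 3
G(28) = mex{3,0,1,0,0} = 2
G(29) = mex{2,1,2,1,1} = 0
G(30) = mex{0,2,0,2,0} = 1
G(31) = mex{1,3,1,0,1} = 2
G(32) = mex{2,2,0,1,2} = 3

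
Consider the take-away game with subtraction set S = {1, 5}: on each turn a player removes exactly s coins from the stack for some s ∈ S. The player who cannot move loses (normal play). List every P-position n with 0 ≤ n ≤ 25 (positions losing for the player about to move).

n :  0  1  2  3  4  5  6  7  8  9 10 11 12 13 14 15 16 17 18 19 20 21 22 23 24 25
G :  0  1  0  1  0  1  0  1  0  1  0  1  0  1  0  1  0  1  0  1  0  1  0  1  0  1
P-positions are exactly the n with G(n) = 0.

0, 2, 4, 6, 8, 10, 12, 14, 16, 18, 20, 22, 24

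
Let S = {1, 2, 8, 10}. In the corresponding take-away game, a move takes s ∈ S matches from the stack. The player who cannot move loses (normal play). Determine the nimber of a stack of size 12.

n :  0  1  2  3  4  5  6  7  8  9 10 11 12
G :  0  1  2  0  1  2  0  1  2  0  1  2  0

0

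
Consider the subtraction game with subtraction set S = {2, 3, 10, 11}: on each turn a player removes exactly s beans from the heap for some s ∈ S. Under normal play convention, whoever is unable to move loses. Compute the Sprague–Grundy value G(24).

n :  0  1  2  3  4  5  6  7  8  9 10 11 12 13 14 15 16 17 18 19 20 21 22 23 24
G :  0  0  1  1  2  0  0  1  1  2  2  3  3  0  0  1  1  2  0  0  1  1  2  2  3

3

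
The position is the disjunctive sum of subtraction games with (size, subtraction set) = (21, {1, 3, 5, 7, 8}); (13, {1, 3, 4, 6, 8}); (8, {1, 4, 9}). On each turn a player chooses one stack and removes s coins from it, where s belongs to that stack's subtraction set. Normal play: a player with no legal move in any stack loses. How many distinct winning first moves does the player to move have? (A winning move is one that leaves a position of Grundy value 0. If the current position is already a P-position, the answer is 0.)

Stack A, S = {1, 3, 5, 7, 8}:
G(0) = 0
G(1) = mex{0} = 1
G(2) = mex{1} = 0
G(3) = mex{0,0} = 1
G(4) = mex{1,1} = 0
G(5) = mex{0,0,0} = 1
G(6) = mex{1,1,1} = 0
G(7) = mex{0,0,0,0} = 1
G(8) = mex{1,1,1,1,0} = 2
G(9) = mex{2,0,0,0,1} = 3
G(10) = mex{3,1,1,1,0} = 2
G(11) = mex{2,2,0,0,1} = 3
G(12) = mex{3,3,1,1,0} = 2
G(13) = mex{2,2,2,0,1} = 3
G(14) = mex{3,3,3,1,0} = 2
G(15) = mex{2,2,2,2,1} = 0
G(16) = mex{0,3,3,3,2} = 1
G(17) = mex{1,2,2,2,3} = 0
G(18) = mex{0,0,3,3,2} = 1
G(19) = mex{1,1,2,2,3} = 0
G(20) = mex{0,0,0,3,2} = 1
G(21) = mex{1,1,1,2,3} = 0
G_A(21) = 0.
Stack B, S = {1, 3, 4, 6, 8}:
G(0) = 0
G(1) = mex{0} = 1
G(2) = mex{1} = 0
G(3) = mex{0,0} = 1
G(4) = mex{1,1,0} = 2
G(5) = mex{2,0,1} = 3
G(6) = mex{3,1,0,0} = 2
G(7) = mex{2,2,1,1} = 0
G(8) = mex{0,3,2,0,0} = 1
G(9) = mex{1,2,3,1,1} = 0
G(10) = mex{0,0,2,2,0} = 1
G(11) = mex{1,1,0,3,1} = 2
G(12) = mex{2,0,1,2,2} = 3
G(13) = mex{3,1,0,0,3} = 2
G_B(13) = 2.
Stack C, S = {1, 4, 9}:
G(0) = 0
G(1) = mex{0} = 1
G(2) = mex{1} = 0
G(3) = mex{0} = 1
G(4) = mex{1,0} = 2
G(5) = mex{2,1} = 0
G(6) = mex{0,0} = 1
G(7) = mex{1,1} = 0
G(8) = mex{0,2} = 1
G_C(8) = 1.
Combined Grundy value = 0 ⊕ 2 ⊕ 1 = 3.
A winning move leaves total XOR = 0, i.e. changes one component's Grundy value g to g ⊕ X where X is the current total.
Stack A: need g' = 0⊕3 = 3. Options: 21−1→G=1, 21−3→G=1, 21−5→G=1, 21−7→G=2, 21−8→G=3. Hits: 1.
Stack B: need g' = 2⊕3 = 1. Options: 13−1→G=3, 13−3→G=1, 13−4→G=0, 13−6→G=0, 13−8→G=3. Hits: 1.
Stack C: need g' = 1⊕3 = 2. Options: 8−1→G=0, 8−4→G=2. Hits: 1.

3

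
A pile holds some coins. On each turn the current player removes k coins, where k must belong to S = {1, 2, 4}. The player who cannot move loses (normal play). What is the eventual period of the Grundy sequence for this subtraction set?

n :  0  1  2  3  4  5  6  7  8  9 10 11 12 13 14
G :  0  1  2  0  1  2  0  1  2  0  1  2  0  1  2
G(n+3) = G(n) holds for n = 0,…,3 (a full window of length max(S) = 4), so the sequence is purely periodic with period 3.

3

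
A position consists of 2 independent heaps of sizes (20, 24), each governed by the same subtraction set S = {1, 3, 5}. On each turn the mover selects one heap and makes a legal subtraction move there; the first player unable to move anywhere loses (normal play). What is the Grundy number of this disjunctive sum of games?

0

All heaps use S = {1, 3, 5}:
n :  0  1  2  3  4  5  6  7  8  9 10 11 12 13 14 15 16 17 18 19 20 21 22 23 24
G :  0  1  0  1  0  1  0  1  0  1  0  1  0  1  0  1  0  1  0  1  0  1  0  1  0
Heap A: G(20) = 0.
Heap B: G(24) = 0.
Combined Grundy value = 0 ⊕ 0 = 0.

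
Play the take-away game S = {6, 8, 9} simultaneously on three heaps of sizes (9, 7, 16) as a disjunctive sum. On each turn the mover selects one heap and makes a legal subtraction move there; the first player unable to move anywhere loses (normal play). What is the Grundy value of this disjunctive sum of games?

0

All heaps use S = {6, 8, 9}:
G(0) = 0
G(1) = mex{} = 0
G(2) = mex{} = 0
G(3) = mex{} = 0
G(4) = mex{} = 0
G(5) = mex{} = 0
G(6) = mex{0} = 1
G(7) = mex{0} = 1
G(8) = mex{0,0} = 1
G(9) = mex{0,0,0} = 1
G(10) = mex{0,0,0} = 1
G(11) = mex{0,0,0} = 1
G(12) = mex{1,0,0} = 2
G(13) = mex{1,0,0} = 2
G(14) = mex{1,1,0} = 2
G(15) = mex{1,1,1} = 0
G(16) = mex{1,1,1} = 0
Heap A: G(9) = 1.
Heap B: G(7) = 1.
Heap C: G(16) = 0.
Combined Grundy value = 1 ⊕ 1 ⊕ 0 = 0.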